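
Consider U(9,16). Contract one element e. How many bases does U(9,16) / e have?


Contracting e from U(9,16) gives U(8,15).
Bases of U(8,15) = C(15,8) = 6435.

6435


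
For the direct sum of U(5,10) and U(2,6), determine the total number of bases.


Bases of a direct sum M1 + M2: |B| = |B(M1)| * |B(M2)|.
|B(U(5,10))| = C(10,5) = 252.
|B(U(2,6))| = C(6,2) = 15.
Total bases = 252 * 15 = 3780.

3780


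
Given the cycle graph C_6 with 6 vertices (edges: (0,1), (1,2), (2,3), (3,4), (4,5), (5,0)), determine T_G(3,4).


T(C_6; x,y) = x + x^2 + ... + x^(5) + y.
T(3,4) = 3^1 + 3^2 + 3^3 + 3^4 + 3^5 + 4
= 3 + 9 + 27 + 81 + 243 + 4
= 367.

367


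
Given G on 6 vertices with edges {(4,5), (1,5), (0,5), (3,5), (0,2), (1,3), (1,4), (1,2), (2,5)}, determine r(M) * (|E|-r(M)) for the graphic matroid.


r(M) = |V| - c = 6 - 1 = 5.
nullity = |E| - r(M) = 9 - 5 = 4.
Product = 5 * 4 = 20.

20


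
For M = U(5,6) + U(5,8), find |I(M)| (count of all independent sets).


For a direct sum, |I(M1+M2)| = |I(M1)| * |I(M2)|.
|I(U(5,6))| = sum C(6,k) for k=0..5 = 63.
|I(U(5,8))| = sum C(8,k) for k=0..5 = 219.
Total = 63 * 219 = 13797.

13797


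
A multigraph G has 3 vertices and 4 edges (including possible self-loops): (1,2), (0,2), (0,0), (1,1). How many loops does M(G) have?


In a graphic matroid, a loop is a self-loop edge (u,u) with rank 0.
Examining all 4 edges for self-loops...
Self-loops found: (0,0), (1,1)
Number of loops = 2.

2


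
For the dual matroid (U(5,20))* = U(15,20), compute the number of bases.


The dual of U(r,n) is U(n-r, n) = U(15,20).
Bases of U(15,20) are all (15)-element subsets.
|B(M*)| = C(20,15) = 20! / (15! * 5!) = 15504.

15504


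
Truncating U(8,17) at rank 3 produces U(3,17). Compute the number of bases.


Truncating U(8,17) to rank 3 gives U(3,17).
Bases of U(3,17) are all 3-element subsets of 17 elements.
Number of bases = (17 choose 3) = 680.

680


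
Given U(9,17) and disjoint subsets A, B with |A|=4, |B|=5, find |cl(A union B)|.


|A union B| = 4 + 5 = 9 (disjoint).
In U(9,17), cl(S) = S if |S| < 9, else cl(S) = E.
Since 9 >= 9, cl(A union B) = E.
|cl(A union B)| = 17.

17


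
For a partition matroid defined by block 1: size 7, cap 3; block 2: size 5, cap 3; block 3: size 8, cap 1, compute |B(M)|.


A basis picks exactly ci elements from block i.
Number of bases = product of C(|Si|, ci).
= C(7,3) * C(5,3) * C(8,1)
= 35 * 10 * 8
= 2800.

2800


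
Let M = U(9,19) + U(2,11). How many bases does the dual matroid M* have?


(M1+M2)* = M1* + M2*.
M1* = U(10,19), bases: C(19,10) = 92378.
M2* = U(9,11), bases: C(11,9) = 55.
|B(M*)| = 92378 * 55 = 5080790.

5080790


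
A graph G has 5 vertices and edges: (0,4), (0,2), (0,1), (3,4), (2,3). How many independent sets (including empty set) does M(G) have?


An independent set in a graphic matroid is an acyclic edge subset.
G has 5 vertices and 5 edges.
Enumerate all 2^5 = 32 subsets, checking for acyclicity.
Total independent sets = 30.

30


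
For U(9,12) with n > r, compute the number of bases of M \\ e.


Deleting e from U(9,12) gives U(9,11) since n > r.
Bases of U(9,11) = (11 choose 9) = 55.

55


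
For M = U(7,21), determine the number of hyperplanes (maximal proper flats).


Hyperplanes of U(7,21) are flats of rank 6.
In a uniform matroid, these are exactly the (6)-element subsets.
Count = C(21,6) = 21! / (6! * 15!) = 54264.

54264


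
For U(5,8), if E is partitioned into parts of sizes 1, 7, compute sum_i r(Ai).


r(Ai) = min(|Ai|, 5) for each part.
Sum = min(1,5) + min(7,5)
    = 1 + 5
    = 6.

6


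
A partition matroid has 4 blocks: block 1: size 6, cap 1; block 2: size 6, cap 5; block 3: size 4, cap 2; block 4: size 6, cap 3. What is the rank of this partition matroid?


Rank of a partition matroid = sum of min(|Si|, ci) for each block.
= min(6,1) + min(6,5) + min(4,2) + min(6,3)
= 1 + 5 + 2 + 3
= 11.

11


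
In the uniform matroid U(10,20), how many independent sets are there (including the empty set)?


Independent sets of U(10,20) are all subsets of size <= 10.
Count = (20 choose 0) + (20 choose 1) + (20 choose 2) + (20 choose 3) + (20 choose 4) + (20 choose 5) + (20 choose 6) + (20 choose 7) + (20 choose 8) + (20 choose 9) + (20 choose 10)
     = 1 + 20 + 190 + 1140 + 4845 + 15504 + 38760 + 77520 + 125970 + 167960 + 184756
     = 616666.

616666


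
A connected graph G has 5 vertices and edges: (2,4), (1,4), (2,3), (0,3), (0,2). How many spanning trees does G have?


By Kirchhoff's matrix tree theorem, the number of spanning trees equals
the determinant of any cofactor of the Laplacian matrix L.
G has 5 vertices and 5 edges.
Computing the (4 x 4) cofactor determinant gives 3.

3


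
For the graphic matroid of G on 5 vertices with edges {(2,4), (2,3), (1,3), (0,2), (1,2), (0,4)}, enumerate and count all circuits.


A circuit in a graphic matroid = edge set of a simple cycle.
G has 5 vertices and 6 edges.
Enumerating all minimal edge subsets forming cycles...
Total circuits found: 2.

2


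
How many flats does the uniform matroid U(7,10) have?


Flats of U(7,10): every subset of size < 7 is a flat, plus E itself.
Count = C(10,0) + C(10,1) + C(10,2) + C(10,3) + C(10,4) + C(10,5) + C(10,6) + 1
     = 1 + 10 + 45 + 120 + 210 + 252 + 210 + 1
     = 849.

849


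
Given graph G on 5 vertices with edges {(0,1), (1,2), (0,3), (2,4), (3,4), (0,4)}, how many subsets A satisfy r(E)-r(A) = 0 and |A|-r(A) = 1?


R(x,y) = sum over A in 2^E of x^(r(E)-r(A)) * y^(|A|-r(A)).
G has 5 vertices, 6 edges. r(E) = 4.
Enumerate all 2^6 = 64 subsets.
Count subsets with r(E)-r(A)=0 and |A|-r(A)=1: 6.

6


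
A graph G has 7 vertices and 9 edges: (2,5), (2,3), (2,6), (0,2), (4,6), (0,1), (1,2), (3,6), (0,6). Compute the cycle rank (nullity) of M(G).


Cycle rank (nullity) = |E| - r(M) = |E| - (|V| - c).
|E| = 9, |V| = 7, c = 1.
Nullity = 9 - (7 - 1) = 9 - 6 = 3.

3


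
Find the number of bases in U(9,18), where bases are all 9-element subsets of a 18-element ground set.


Bases of U(9,18) are all 9-element subsets of the 18-element ground set.
Number of bases = C(18,9).
C(18,9) = 18! / (9! * 9!) = 48620.

48620


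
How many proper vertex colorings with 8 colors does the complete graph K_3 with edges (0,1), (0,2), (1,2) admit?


P(K_3, k) = k(k-1)(k-2)...(k-2).
P(8) = (8) * (7) * (6) = 336.

336


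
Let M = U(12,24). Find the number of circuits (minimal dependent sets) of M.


In U(12,24), circuits are the (13)-element subsets.
Any set of 13 elements is dependent, and removing any one element gives
an independent set of size 12, so it is a minimal dependent set.
Number of circuits = (24 choose 13) = 2496144.

2496144


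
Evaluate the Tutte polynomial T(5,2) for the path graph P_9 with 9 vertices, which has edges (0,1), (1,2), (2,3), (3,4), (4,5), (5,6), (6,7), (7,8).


A path on 9 vertices is a tree with 8 edges.
T(x,y) = x^(8) for any tree.
T(5,2) = 5^8 = 390625.

390625


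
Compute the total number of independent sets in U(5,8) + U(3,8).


For a direct sum, |I(M1+M2)| = |I(M1)| * |I(M2)|.
|I(U(5,8))| = sum C(8,k) for k=0..5 = 219.
|I(U(3,8))| = sum C(8,k) for k=0..3 = 93.
Total = 219 * 93 = 20367.

20367


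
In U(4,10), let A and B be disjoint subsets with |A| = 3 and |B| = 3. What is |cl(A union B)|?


|A union B| = 3 + 3 = 6 (disjoint).
In U(4,10), cl(S) = S if |S| < 4, else cl(S) = E.
Since 6 >= 4, cl(A union B) = E.
|cl(A union B)| = 10.

10


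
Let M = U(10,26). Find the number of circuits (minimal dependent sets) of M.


In U(10,26), circuits are the (11)-element subsets.
Any set of 11 elements is dependent, and removing any one element gives
an independent set of size 10, so it is a minimal dependent set.
Number of circuits = C(26,11) = 7726160.

7726160


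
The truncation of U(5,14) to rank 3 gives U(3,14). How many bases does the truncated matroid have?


Truncating U(5,14) to rank 3 gives U(3,14).
Bases of U(3,14) are all 3-element subsets of 14 elements.
Number of bases = (14 choose 3) = 364.

364


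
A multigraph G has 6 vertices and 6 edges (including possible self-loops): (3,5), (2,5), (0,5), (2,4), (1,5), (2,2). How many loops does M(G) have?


In a graphic matroid, a loop is a self-loop edge (u,u) with rank 0.
Examining all 6 edges for self-loops...
Self-loops found: (2,2)
Number of loops = 1.

1


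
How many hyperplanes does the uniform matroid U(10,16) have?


Hyperplanes of U(10,16) are flats of rank 9.
In a uniform matroid, these are exactly the (9)-element subsets.
Count = C(16,9) = 16! / (9! * 7!) = 11440.

11440


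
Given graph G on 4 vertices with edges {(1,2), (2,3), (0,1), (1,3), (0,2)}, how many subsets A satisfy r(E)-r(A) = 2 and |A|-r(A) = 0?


R(x,y) = sum over A in 2^E of x^(r(E)-r(A)) * y^(|A|-r(A)).
G has 4 vertices, 5 edges. r(E) = 3.
Enumerate all 2^5 = 32 subsets.
Count subsets with r(E)-r(A)=2 and |A|-r(A)=0: 5.

5


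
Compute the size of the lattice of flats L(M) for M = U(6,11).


Flats of U(6,11): every subset of size < 6 is a flat, plus E itself.
Count = (11 choose 0) + (11 choose 1) + (11 choose 2) + (11 choose 3) + (11 choose 4) + (11 choose 5) + 1
     = 1 + 11 + 55 + 165 + 330 + 462 + 1
     = 1025.

1025


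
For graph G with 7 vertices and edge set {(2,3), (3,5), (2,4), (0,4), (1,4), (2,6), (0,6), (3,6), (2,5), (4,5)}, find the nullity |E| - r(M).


Cycle rank (nullity) = |E| - r(M) = |E| - (|V| - c).
|E| = 10, |V| = 7, c = 1.
Nullity = 10 - (7 - 1) = 10 - 6 = 4.

4


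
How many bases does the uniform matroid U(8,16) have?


Bases of U(8,16) are all 8-element subsets of the 16-element ground set.
Number of bases = C(16,8).
C(16,8) = 16! / (8! * 8!) = 12870.

12870


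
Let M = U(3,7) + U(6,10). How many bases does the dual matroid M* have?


(M1+M2)* = M1* + M2*.
M1* = U(4,7), bases: C(7,4) = 35.
M2* = U(4,10), bases: C(10,4) = 210.
|B(M*)| = 35 * 210 = 7350.

7350


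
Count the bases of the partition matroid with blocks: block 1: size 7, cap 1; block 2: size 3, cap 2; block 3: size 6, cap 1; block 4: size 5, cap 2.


A basis picks exactly ci elements from block i.
Number of bases = product of C(|Si|, ci).
= C(7,1) * C(3,2) * C(6,1) * C(5,2)
= 7 * 3 * 6 * 10
= 1260.

1260


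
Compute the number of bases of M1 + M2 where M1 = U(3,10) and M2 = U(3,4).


Bases of a direct sum M1 + M2: |B| = |B(M1)| * |B(M2)|.
|B(U(3,10))| = C(10,3) = 120.
|B(U(3,4))| = C(4,3) = 4.
Total bases = 120 * 4 = 480.

480


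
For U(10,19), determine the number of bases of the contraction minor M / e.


Contracting e from U(10,19) gives U(9,18).
Bases of U(9,18) = (18 choose 9) = 48620.

48620


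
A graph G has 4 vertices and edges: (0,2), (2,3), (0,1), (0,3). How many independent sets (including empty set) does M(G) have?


An independent set in a graphic matroid is an acyclic edge subset.
G has 4 vertices and 4 edges.
Enumerate all 2^4 = 16 subsets, checking for acyclicity.
Total independent sets = 14.

14


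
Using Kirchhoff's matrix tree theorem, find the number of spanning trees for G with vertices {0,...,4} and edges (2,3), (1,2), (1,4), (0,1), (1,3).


By Kirchhoff's matrix tree theorem, the number of spanning trees equals
the determinant of any cofactor of the Laplacian matrix L.
G has 5 vertices and 5 edges.
Computing the (4 x 4) cofactor determinant gives 3.

3


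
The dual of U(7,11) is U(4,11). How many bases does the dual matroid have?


The dual of U(r,n) is U(n-r, n) = U(4,11).
Bases of U(4,11) are all (4)-element subsets.
|B(M*)| = (11 choose 4) = 330.

330


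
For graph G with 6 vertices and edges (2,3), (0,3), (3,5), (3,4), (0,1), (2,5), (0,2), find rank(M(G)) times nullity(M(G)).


r(M) = |V| - c = 6 - 1 = 5.
nullity = |E| - r(M) = 7 - 5 = 2.
Product = 5 * 2 = 10.

10


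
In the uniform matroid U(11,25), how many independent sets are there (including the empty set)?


Independent sets of U(11,25) are all subsets of size <= 11.
Count = C(25,0) + C(25,1) + C(25,2) + C(25,3) + C(25,4) + C(25,5) + C(25,6) + C(25,7) + C(25,8) + C(25,9) + C(25,10) + C(25,11)
     = 1 + 25 + 300 + 2300 + 12650 + 53130 + 177100 + 480700 + 1081575 + 2042975 + 3268760 + 4457400
     = 11576916.

11576916


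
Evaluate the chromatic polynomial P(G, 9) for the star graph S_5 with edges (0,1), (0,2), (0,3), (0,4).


P(tree, k) = k * (k-1)^(4) for any tree on 5 vertices.
P(9) = 9 * 8^4 = 9 * 4096 = 36864.

36864


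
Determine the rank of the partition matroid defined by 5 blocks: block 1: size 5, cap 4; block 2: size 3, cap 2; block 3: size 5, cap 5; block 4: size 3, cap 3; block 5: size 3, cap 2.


Rank of a partition matroid = sum of min(|Si|, ci) for each block.
= min(5,4) + min(3,2) + min(5,5) + min(3,3) + min(3,2)
= 4 + 2 + 5 + 3 + 2
= 16.

16


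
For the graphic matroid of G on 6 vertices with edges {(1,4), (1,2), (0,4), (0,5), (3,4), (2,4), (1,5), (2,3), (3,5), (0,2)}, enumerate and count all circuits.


A circuit in a graphic matroid = edge set of a simple cycle.
G has 6 vertices and 10 edges.
Enumerating all minimal edge subsets forming cycles...
Total circuits found: 24.

24


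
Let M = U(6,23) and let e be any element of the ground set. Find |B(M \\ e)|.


Deleting e from U(6,23) gives U(6,22) since n > r.
Bases of U(6,22) = (22 choose 6) = 74613.

74613


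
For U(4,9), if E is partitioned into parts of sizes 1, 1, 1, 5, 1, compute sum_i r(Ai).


r(Ai) = min(|Ai|, 4) for each part.
Sum = min(1,4) + min(1,4) + min(1,4) + min(5,4) + min(1,4)
    = 1 + 1 + 1 + 4 + 1
    = 8.

8


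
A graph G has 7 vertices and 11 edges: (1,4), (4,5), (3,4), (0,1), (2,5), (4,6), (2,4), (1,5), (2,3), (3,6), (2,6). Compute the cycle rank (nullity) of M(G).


Cycle rank (nullity) = |E| - r(M) = |E| - (|V| - c).
|E| = 11, |V| = 7, c = 1.
Nullity = 11 - (7 - 1) = 11 - 6 = 5.

5


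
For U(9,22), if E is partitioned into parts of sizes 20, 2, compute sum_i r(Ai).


r(Ai) = min(|Ai|, 9) for each part.
Sum = min(20,9) + min(2,9)
    = 9 + 2
    = 11.

11


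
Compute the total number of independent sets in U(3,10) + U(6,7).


For a direct sum, |I(M1+M2)| = |I(M1)| * |I(M2)|.
|I(U(3,10))| = sum C(10,k) for k=0..3 = 176.
|I(U(6,7))| = sum C(7,k) for k=0..6 = 127.
Total = 176 * 127 = 22352.

22352


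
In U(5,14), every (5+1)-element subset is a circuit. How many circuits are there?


In U(5,14), circuits are the (6)-element subsets.
Any set of 6 elements is dependent, and removing any one element gives
an independent set of size 5, so it is a minimal dependent set.
Number of circuits = (14 choose 6) = 3003.

3003


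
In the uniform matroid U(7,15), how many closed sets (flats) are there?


Flats of U(7,15): every subset of size < 7 is a flat, plus E itself.
Count = (15 choose 0) + (15 choose 1) + (15 choose 2) + (15 choose 3) + (15 choose 4) + (15 choose 5) + (15 choose 6) + 1
     = 1 + 15 + 105 + 455 + 1365 + 3003 + 5005 + 1
     = 9950.

9950


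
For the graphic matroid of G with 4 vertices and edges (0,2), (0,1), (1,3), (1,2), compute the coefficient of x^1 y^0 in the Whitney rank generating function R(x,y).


R(x,y) = sum over A in 2^E of x^(r(E)-r(A)) * y^(|A|-r(A)).
G has 4 vertices, 4 edges. r(E) = 3.
Enumerate all 2^4 = 16 subsets.
Count subsets with r(E)-r(A)=1 and |A|-r(A)=0: 6.

6


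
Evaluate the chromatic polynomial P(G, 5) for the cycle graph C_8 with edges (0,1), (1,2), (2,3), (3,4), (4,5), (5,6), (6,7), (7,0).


P(C_8, k) = (k-1)^8 + (-1)^8*(k-1).
P(5) = (4)^8 + 4
= 65536 + 4 = 65540.

65540


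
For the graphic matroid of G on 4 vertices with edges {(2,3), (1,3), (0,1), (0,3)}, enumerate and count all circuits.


A circuit in a graphic matroid = edge set of a simple cycle.
G has 4 vertices and 4 edges.
Enumerating all minimal edge subsets forming cycles...
Total circuits found: 1.

1


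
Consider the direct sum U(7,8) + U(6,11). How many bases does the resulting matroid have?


Bases of a direct sum M1 + M2: |B| = |B(M1)| * |B(M2)|.
|B(U(7,8))| = C(8,7) = 8.
|B(U(6,11))| = C(11,6) = 462.
Total bases = 8 * 462 = 3696.

3696


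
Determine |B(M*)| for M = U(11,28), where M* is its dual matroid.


The dual of U(r,n) is U(n-r, n) = U(17,28).
Bases of U(17,28) are all (17)-element subsets.
|B(M*)| = C(28,17) = 21474180.

21474180


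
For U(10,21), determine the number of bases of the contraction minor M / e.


Contracting e from U(10,21) gives U(9,20).
Bases of U(9,20) = C(20,9) = 167960.

167960


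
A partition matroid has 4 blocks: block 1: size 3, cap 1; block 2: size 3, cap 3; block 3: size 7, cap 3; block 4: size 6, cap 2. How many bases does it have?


A basis picks exactly ci elements from block i.
Number of bases = product of C(|Si|, ci).
= C(3,1) * C(3,3) * C(7,3) * C(6,2)
= 3 * 1 * 35 * 15
= 1575.

1575


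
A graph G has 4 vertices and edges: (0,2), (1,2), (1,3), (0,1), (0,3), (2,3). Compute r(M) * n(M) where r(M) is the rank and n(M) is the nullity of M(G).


r(M) = |V| - c = 4 - 1 = 3.
nullity = |E| - r(M) = 6 - 3 = 3.
Product = 3 * 3 = 9.

9


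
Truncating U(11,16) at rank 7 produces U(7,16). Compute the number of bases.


Truncating U(11,16) to rank 7 gives U(7,16).
Bases of U(7,16) are all 7-element subsets of 16 elements.
Number of bases = C(16,7) = 16! / (7! * 9!) = 11440.

11440


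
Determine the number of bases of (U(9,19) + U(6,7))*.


(M1+M2)* = M1* + M2*.
M1* = U(10,19), bases: C(19,10) = 92378.
M2* = U(1,7), bases: C(7,1) = 7.
|B(M*)| = 92378 * 7 = 646646.

646646


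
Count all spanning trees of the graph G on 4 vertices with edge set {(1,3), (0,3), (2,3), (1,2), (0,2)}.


By Kirchhoff's matrix tree theorem, the number of spanning trees equals
the determinant of any cofactor of the Laplacian matrix L.
G has 4 vertices and 5 edges.
Computing the (3 x 3) cofactor determinant gives 8.

8


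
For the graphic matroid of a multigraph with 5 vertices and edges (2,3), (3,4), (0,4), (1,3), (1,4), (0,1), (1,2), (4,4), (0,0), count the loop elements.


In a graphic matroid, a loop is a self-loop edge (u,u) with rank 0.
Examining all 9 edges for self-loops...
Self-loops found: (4,4), (0,0)
Number of loops = 2.

2


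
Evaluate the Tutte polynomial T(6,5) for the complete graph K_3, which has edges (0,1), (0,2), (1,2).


T(K_3; x,y) = x^2 + x + y.
T(6,5) = 36 + 6 + 5 = 47.

47


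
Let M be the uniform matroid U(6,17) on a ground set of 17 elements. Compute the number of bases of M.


Bases of U(6,17) are all 6-element subsets of the 17-element ground set.
Number of bases = C(17,6).
C(17,6) = 17! / (6! * 11!) = 12376.

12376


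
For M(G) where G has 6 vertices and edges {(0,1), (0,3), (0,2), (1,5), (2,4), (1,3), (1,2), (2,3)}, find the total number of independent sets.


An independent set in a graphic matroid is an acyclic edge subset.
G has 6 vertices and 8 edges.
Enumerate all 2^8 = 256 subsets, checking for acyclicity.
Total independent sets = 152.

152


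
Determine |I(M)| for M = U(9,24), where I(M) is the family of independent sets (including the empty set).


Independent sets of U(9,24) are all subsets of size <= 9.
Count = (24 choose 0) + (24 choose 1) + (24 choose 2) + (24 choose 3) + (24 choose 4) + (24 choose 5) + (24 choose 6) + (24 choose 7) + (24 choose 8) + (24 choose 9)
     = 1 + 24 + 276 + 2024 + 10626 + 42504 + 134596 + 346104 + 735471 + 1307504
     = 2579130.

2579130


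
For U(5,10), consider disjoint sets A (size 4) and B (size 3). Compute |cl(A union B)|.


|A union B| = 4 + 3 = 7 (disjoint).
In U(5,10), cl(S) = S if |S| < 5, else cl(S) = E.
Since 7 >= 5, cl(A union B) = E.
|cl(A union B)| = 10.

10


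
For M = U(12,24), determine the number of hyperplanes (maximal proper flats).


Hyperplanes of U(12,24) are flats of rank 11.
In a uniform matroid, these are exactly the (11)-element subsets.
Count = C(24,11) = 24! / (11! * 13!) = 2496144.

2496144


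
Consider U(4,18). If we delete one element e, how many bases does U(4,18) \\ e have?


Deleting e from U(4,18) gives U(4,17) since n > r.
Bases of U(4,17) = C(17,4) = 17! / (4! * 13!) = 2380.

2380


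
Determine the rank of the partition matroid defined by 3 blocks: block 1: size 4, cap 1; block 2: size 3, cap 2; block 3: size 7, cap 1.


Rank of a partition matroid = sum of min(|Si|, ci) for each block.
= min(4,1) + min(3,2) + min(7,1)
= 1 + 2 + 1
= 4.

4


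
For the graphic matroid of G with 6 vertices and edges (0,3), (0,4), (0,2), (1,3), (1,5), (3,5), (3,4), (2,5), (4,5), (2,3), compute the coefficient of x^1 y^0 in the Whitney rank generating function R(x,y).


R(x,y) = sum over A in 2^E of x^(r(E)-r(A)) * y^(|A|-r(A)).
G has 6 vertices, 10 edges. r(E) = 5.
Enumerate all 2^10 = 1024 subsets.
Count subsets with r(E)-r(A)=1 and |A|-r(A)=0: 168.

168


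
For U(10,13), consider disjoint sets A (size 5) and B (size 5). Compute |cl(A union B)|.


|A union B| = 5 + 5 = 10 (disjoint).
In U(10,13), cl(S) = S if |S| < 10, else cl(S) = E.
Since 10 >= 10, cl(A union B) = E.
|cl(A union B)| = 13.

13


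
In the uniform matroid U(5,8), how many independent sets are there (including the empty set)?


Independent sets of U(5,8) are all subsets of size <= 5.
Count = C(8,0) + C(8,1) + C(8,2) + C(8,3) + C(8,4) + C(8,5)
     = 1 + 8 + 28 + 56 + 70 + 56
     = 219.

219


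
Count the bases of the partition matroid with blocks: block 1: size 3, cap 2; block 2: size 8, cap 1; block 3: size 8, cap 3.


A basis picks exactly ci elements from block i.
Number of bases = product of C(|Si|, ci).
= C(3,2) * C(8,1) * C(8,3)
= 3 * 8 * 56
= 1344.

1344


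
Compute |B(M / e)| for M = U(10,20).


Contracting e from U(10,20) gives U(9,19).
Bases of U(9,19) = C(19,9) = 92378.

92378


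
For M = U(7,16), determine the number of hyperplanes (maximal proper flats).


Hyperplanes of U(7,16) are flats of rank 6.
In a uniform matroid, these are exactly the (6)-element subsets.
Count = (16 choose 6) = 8008.

8008


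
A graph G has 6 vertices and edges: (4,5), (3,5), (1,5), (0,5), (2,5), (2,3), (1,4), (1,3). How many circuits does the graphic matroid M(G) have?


A circuit in a graphic matroid = edge set of a simple cycle.
G has 6 vertices and 8 edges.
Enumerating all minimal edge subsets forming cycles...
Total circuits found: 6.

6


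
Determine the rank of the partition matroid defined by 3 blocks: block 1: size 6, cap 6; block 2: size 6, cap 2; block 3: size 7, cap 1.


Rank of a partition matroid = sum of min(|Si|, ci) for each block.
= min(6,6) + min(6,2) + min(7,1)
= 6 + 2 + 1
= 9.

9


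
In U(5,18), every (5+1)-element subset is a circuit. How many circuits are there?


In U(5,18), circuits are the (6)-element subsets.
Any set of 6 elements is dependent, and removing any one element gives
an independent set of size 5, so it is a minimal dependent set.
Number of circuits = C(18,6) = 18! / (6! * 12!) = 18564.

18564


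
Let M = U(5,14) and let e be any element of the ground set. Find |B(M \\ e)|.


Deleting e from U(5,14) gives U(5,13) since n > r.
Bases of U(5,13) = (13 choose 5) = 1287.

1287


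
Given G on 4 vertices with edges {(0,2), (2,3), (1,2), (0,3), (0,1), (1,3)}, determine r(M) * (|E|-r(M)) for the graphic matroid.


r(M) = |V| - c = 4 - 1 = 3.
nullity = |E| - r(M) = 6 - 3 = 3.
Product = 3 * 3 = 9.

9


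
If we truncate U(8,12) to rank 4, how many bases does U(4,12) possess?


Truncating U(8,12) to rank 4 gives U(4,12).
Bases of U(4,12) are all 4-element subsets of 12 elements.
Number of bases = C(12,4) = (12 * 11 * 10 * 9) / (1 * 2 * 3 * 4) = 495.

495


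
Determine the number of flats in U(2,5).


Flats of U(2,5): every subset of size < 2 is a flat, plus E itself.
Count = C(5,0) + C(5,1) + 1
     = 1 + 5 + 1
     = 7.

7


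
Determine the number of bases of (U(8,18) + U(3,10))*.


(M1+M2)* = M1* + M2*.
M1* = U(10,18), bases: C(18,10) = 43758.
M2* = U(7,10), bases: C(10,7) = 120.
|B(M*)| = 43758 * 120 = 5250960.

5250960


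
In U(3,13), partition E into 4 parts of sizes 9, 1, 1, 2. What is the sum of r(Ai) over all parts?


r(Ai) = min(|Ai|, 3) for each part.
Sum = min(9,3) + min(1,3) + min(1,3) + min(2,3)
    = 3 + 1 + 1 + 2
    = 7.

7


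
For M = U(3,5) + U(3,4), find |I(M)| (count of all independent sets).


For a direct sum, |I(M1+M2)| = |I(M1)| * |I(M2)|.
|I(U(3,5))| = sum C(5,k) for k=0..3 = 26.
|I(U(3,4))| = sum C(4,k) for k=0..3 = 15.
Total = 26 * 15 = 390.

390


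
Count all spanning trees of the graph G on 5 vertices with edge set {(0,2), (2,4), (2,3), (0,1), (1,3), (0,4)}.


By Kirchhoff's matrix tree theorem, the number of spanning trees equals
the determinant of any cofactor of the Laplacian matrix L.
G has 5 vertices and 6 edges.
Computing the (4 x 4) cofactor determinant gives 11.

11


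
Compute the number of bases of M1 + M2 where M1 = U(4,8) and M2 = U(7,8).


Bases of a direct sum M1 + M2: |B| = |B(M1)| * |B(M2)|.
|B(U(4,8))| = C(8,4) = 70.
|B(U(7,8))| = C(8,7) = 8.
Total bases = 70 * 8 = 560.

560


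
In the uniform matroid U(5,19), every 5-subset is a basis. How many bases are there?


Bases of U(5,19) are all 5-element subsets of the 19-element ground set.
Number of bases = C(19,5).
C(19,5) = 19! / (5! * 14!) = 11628.

11628


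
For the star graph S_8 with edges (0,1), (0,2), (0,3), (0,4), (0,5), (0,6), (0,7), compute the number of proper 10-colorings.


P(tree, k) = k * (k-1)^(7) for any tree on 8 vertices.
P(10) = 10 * 9^7 = 10 * 4782969 = 47829690.

47829690


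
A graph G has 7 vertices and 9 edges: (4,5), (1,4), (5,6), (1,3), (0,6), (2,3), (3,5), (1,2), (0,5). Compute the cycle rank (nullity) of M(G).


Cycle rank (nullity) = |E| - r(M) = |E| - (|V| - c).
|E| = 9, |V| = 7, c = 1.
Nullity = 9 - (7 - 1) = 9 - 6 = 3.

3


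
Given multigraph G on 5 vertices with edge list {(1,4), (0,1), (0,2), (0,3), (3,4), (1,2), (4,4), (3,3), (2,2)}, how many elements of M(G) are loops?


In a graphic matroid, a loop is a self-loop edge (u,u) with rank 0.
Examining all 9 edges for self-loops...
Self-loops found: (4,4), (3,3), (2,2)
Number of loops = 3.

3


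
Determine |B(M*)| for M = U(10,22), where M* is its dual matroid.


The dual of U(r,n) is U(n-r, n) = U(12,22).
Bases of U(12,22) are all (12)-element subsets.
|B(M*)| = (22 choose 12) = 646646.

646646


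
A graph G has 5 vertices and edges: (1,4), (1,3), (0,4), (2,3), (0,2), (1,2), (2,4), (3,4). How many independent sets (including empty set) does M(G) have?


An independent set in a graphic matroid is an acyclic edge subset.
G has 5 vertices and 8 edges.
Enumerate all 2^8 = 256 subsets, checking for acyclicity.
Total independent sets = 128.

128


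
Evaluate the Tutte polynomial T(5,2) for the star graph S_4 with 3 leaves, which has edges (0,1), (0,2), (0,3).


A star on 4 vertices is a tree with 3 edges.
T(x,y) = x^(3) for any tree.
T(5,2) = 5^3 = 125.

125


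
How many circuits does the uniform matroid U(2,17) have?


In U(2,17), circuits are the (3)-element subsets.
Any set of 3 elements is dependent, and removing any one element gives
an independent set of size 2, so it is a minimal dependent set.
Number of circuits = (17 choose 3) = 680.

680


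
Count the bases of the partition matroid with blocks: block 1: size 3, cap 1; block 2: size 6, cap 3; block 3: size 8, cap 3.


A basis picks exactly ci elements from block i.
Number of bases = product of C(|Si|, ci).
= C(3,1) * C(6,3) * C(8,3)
= 3 * 20 * 56
= 3360.

3360


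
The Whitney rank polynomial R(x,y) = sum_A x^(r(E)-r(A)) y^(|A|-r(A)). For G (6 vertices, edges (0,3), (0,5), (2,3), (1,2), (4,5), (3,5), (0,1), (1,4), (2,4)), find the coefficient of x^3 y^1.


R(x,y) = sum over A in 2^E of x^(r(E)-r(A)) * y^(|A|-r(A)).
G has 6 vertices, 9 edges. r(E) = 5.
Enumerate all 2^9 = 512 subsets.
Count subsets with r(E)-r(A)=3 and |A|-r(A)=1: 2.

2


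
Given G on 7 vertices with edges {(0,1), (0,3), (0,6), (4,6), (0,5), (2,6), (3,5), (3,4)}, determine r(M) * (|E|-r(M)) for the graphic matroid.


r(M) = |V| - c = 7 - 1 = 6.
nullity = |E| - r(M) = 8 - 6 = 2.
Product = 6 * 2 = 12.

12


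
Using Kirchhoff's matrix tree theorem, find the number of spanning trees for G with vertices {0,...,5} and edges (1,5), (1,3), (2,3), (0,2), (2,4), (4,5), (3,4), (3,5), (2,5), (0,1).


By Kirchhoff's matrix tree theorem, the number of spanning trees equals
the determinant of any cofactor of the Laplacian matrix L.
G has 6 vertices and 10 edges.
Computing the (5 x 5) cofactor determinant gives 115.

115


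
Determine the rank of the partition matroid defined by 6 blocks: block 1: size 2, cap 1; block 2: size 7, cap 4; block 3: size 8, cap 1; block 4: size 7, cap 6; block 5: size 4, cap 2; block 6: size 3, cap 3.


Rank of a partition matroid = sum of min(|Si|, ci) for each block.
= min(2,1) + min(7,4) + min(8,1) + min(7,6) + min(4,2) + min(3,3)
= 1 + 4 + 1 + 6 + 2 + 3
= 17.

17


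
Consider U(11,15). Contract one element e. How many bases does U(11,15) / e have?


Contracting e from U(11,15) gives U(10,14).
Bases of U(10,14) = (14 choose 10) = 1001.

1001


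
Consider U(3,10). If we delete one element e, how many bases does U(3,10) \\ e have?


Deleting e from U(3,10) gives U(3,9) since n > r.
Bases of U(3,9) = C(9,3) = (9 * 8 * 7) / (1 * 2 * 3) = 84.

84


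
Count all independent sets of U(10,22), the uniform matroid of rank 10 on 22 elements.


Independent sets of U(10,22) are all subsets of size <= 10.
Count = (22 choose 0) + (22 choose 1) + (22 choose 2) + (22 choose 3) + (22 choose 4) + (22 choose 5) + (22 choose 6) + (22 choose 7) + (22 choose 8) + (22 choose 9) + (22 choose 10)
     = 1 + 22 + 231 + 1540 + 7315 + 26334 + 74613 + 170544 + 319770 + 497420 + 646646
     = 1744436.

1744436


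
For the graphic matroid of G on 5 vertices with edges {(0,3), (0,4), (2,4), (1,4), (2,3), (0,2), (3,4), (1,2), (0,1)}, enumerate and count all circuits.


A circuit in a graphic matroid = edge set of a simple cycle.
G has 5 vertices and 9 edges.
Enumerating all minimal edge subsets forming cycles...
Total circuits found: 22.

22


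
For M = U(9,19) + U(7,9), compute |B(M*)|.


(M1+M2)* = M1* + M2*.
M1* = U(10,19), bases: C(19,10) = 92378.
M2* = U(2,9), bases: C(9,2) = 36.
|B(M*)| = 92378 * 36 = 3325608.

3325608


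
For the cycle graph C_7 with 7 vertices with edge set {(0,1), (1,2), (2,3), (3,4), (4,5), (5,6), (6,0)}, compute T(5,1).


T(C_7; x,y) = x + x^2 + ... + x^(6) + y.
T(5,1) = 5^1 + 5^2 + 5^3 + 5^4 + 5^5 + 5^6 + 1
= 5 + 25 + 125 + 625 + 3125 + 15625 + 1
= 19531.

19531


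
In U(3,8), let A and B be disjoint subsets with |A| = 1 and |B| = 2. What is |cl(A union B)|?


|A union B| = 1 + 2 = 3 (disjoint).
In U(3,8), cl(S) = S if |S| < 3, else cl(S) = E.
Since 3 >= 3, cl(A union B) = E.
|cl(A union B)| = 8.

8


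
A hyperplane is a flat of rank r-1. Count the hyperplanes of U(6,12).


Hyperplanes of U(6,12) are flats of rank 5.
In a uniform matroid, these are exactly the (5)-element subsets.
Count = C(12,5) = 12! / (5! * 7!) = 792.

792


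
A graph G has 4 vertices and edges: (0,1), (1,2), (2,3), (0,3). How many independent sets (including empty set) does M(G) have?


An independent set in a graphic matroid is an acyclic edge subset.
G has 4 vertices and 4 edges.
Enumerate all 2^4 = 16 subsets, checking for acyclicity.
Total independent sets = 15.

15


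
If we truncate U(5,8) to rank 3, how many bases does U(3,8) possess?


Truncating U(5,8) to rank 3 gives U(3,8).
Bases of U(3,8) are all 3-element subsets of 8 elements.
Number of bases = (8 choose 3) = 56.

56


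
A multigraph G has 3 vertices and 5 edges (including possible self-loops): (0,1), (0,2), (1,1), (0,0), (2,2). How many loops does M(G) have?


In a graphic matroid, a loop is a self-loop edge (u,u) with rank 0.
Examining all 5 edges for self-loops...
Self-loops found: (1,1), (0,0), (2,2)
Number of loops = 3.

3


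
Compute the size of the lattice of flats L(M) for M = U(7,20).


Flats of U(7,20): every subset of size < 7 is a flat, plus E itself.
Count = (20 choose 0) + (20 choose 1) + (20 choose 2) + (20 choose 3) + (20 choose 4) + (20 choose 5) + (20 choose 6) + 1
     = 1 + 20 + 190 + 1140 + 4845 + 15504 + 38760 + 1
     = 60461.

60461


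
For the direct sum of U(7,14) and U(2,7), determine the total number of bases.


Bases of a direct sum M1 + M2: |B| = |B(M1)| * |B(M2)|.
|B(U(7,14))| = C(14,7) = 3432.
|B(U(2,7))| = C(7,2) = 21.
Total bases = 3432 * 21 = 72072.

72072


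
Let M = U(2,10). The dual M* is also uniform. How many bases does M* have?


The dual of U(r,n) is U(n-r, n) = U(8,10).
Bases of U(8,10) are all (8)-element subsets.
|B(M*)| = C(10,8) = 45.

45


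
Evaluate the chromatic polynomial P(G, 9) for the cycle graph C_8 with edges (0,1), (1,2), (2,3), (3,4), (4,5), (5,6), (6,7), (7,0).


P(C_8, k) = (k-1)^8 + (-1)^8*(k-1).
P(9) = (8)^8 + 8
= 16777216 + 8 = 16777224.

16777224


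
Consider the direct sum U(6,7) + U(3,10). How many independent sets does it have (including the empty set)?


For a direct sum, |I(M1+M2)| = |I(M1)| * |I(M2)|.
|I(U(6,7))| = sum C(7,k) for k=0..6 = 127.
|I(U(3,10))| = sum C(10,k) for k=0..3 = 176.
Total = 127 * 176 = 22352.

22352


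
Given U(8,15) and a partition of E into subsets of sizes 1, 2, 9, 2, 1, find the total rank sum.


r(Ai) = min(|Ai|, 8) for each part.
Sum = min(1,8) + min(2,8) + min(9,8) + min(2,8) + min(1,8)
    = 1 + 2 + 8 + 2 + 1
    = 14.

14


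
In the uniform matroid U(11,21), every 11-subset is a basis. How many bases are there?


Bases of U(11,21) are all 11-element subsets of the 21-element ground set.
Number of bases = C(21,11).
(21 choose 11) = 352716.

352716


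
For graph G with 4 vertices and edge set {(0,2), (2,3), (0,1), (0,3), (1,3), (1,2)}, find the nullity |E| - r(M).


Cycle rank (nullity) = |E| - r(M) = |E| - (|V| - c).
|E| = 6, |V| = 4, c = 1.
Nullity = 6 - (4 - 1) = 6 - 3 = 3.

3


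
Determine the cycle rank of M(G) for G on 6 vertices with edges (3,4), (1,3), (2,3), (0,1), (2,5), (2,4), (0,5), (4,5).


Cycle rank (nullity) = |E| - r(M) = |E| - (|V| - c).
|E| = 8, |V| = 6, c = 1.
Nullity = 8 - (6 - 1) = 8 - 5 = 3.

3


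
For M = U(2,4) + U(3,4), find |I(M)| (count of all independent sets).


For a direct sum, |I(M1+M2)| = |I(M1)| * |I(M2)|.
|I(U(2,4))| = sum C(4,k) for k=0..2 = 11.
|I(U(3,4))| = sum C(4,k) for k=0..3 = 15.
Total = 11 * 15 = 165.

165


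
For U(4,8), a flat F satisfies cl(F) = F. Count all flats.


Flats of U(4,8): every subset of size < 4 is a flat, plus E itself.
Count = C(8,0) + C(8,1) + C(8,2) + C(8,3) + 1
     = 1 + 8 + 28 + 56 + 1
     = 94.

94


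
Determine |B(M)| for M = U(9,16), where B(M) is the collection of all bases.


Bases of U(9,16) are all 9-element subsets of the 16-element ground set.
Number of bases = C(16,9).
C(16,9) = 16! / (9! * 7!) = 11440.

11440


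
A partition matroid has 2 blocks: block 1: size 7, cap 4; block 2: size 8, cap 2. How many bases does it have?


A basis picks exactly ci elements from block i.
Number of bases = product of C(|Si|, ci).
= C(7,4) * C(8,2)
= 35 * 28
= 980.

980


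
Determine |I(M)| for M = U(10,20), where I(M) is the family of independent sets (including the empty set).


Independent sets of U(10,20) are all subsets of size <= 10.
Count = (20 choose 0) + (20 choose 1) + (20 choose 2) + (20 choose 3) + (20 choose 4) + (20 choose 5) + (20 choose 6) + (20 choose 7) + (20 choose 8) + (20 choose 9) + (20 choose 10)
     = 1 + 20 + 190 + 1140 + 4845 + 15504 + 38760 + 77520 + 125970 + 167960 + 184756
     = 616666.

616666


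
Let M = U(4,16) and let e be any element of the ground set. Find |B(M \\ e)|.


Deleting e from U(4,16) gives U(4,15) since n > r.
Bases of U(4,15) = (15 choose 4) = 1365.

1365


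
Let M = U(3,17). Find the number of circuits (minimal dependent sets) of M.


In U(3,17), circuits are the (4)-element subsets.
Any set of 4 elements is dependent, and removing any one element gives
an independent set of size 3, so it is a minimal dependent set.
Number of circuits = (17 choose 4) = 2380.

2380


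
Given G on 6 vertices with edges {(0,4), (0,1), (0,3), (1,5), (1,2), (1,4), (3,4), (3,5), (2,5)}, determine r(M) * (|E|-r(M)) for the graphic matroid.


r(M) = |V| - c = 6 - 1 = 5.
nullity = |E| - r(M) = 9 - 5 = 4.
Product = 5 * 4 = 20.

20


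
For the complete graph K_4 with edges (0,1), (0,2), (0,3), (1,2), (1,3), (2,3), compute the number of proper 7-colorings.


P(K_4, k) = k(k-1)(k-2)...(k-3).
P(7) = (7) * (6) * (5) * (4) = 840.

840


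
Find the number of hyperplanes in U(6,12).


Hyperplanes of U(6,12) are flats of rank 5.
In a uniform matroid, these are exactly the (5)-element subsets.
Count = (12 choose 5) = 792.

792


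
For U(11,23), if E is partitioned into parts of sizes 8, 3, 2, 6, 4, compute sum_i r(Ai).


r(Ai) = min(|Ai|, 11) for each part.
Sum = min(8,11) + min(3,11) + min(2,11) + min(6,11) + min(4,11)
    = 8 + 3 + 2 + 6 + 4
    = 23.

23


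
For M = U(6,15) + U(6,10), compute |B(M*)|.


(M1+M2)* = M1* + M2*.
M1* = U(9,15), bases: C(15,9) = 5005.
M2* = U(4,10), bases: C(10,4) = 210.
|B(M*)| = 5005 * 210 = 1051050.

1051050


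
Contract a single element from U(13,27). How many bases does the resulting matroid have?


Contracting e from U(13,27) gives U(12,26).
Bases of U(12,26) = C(26,12) = 26! / (12! * 14!) = 9657700.

9657700


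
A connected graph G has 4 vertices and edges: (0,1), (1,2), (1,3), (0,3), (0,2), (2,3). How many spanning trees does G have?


By Kirchhoff's matrix tree theorem, the number of spanning trees equals
the determinant of any cofactor of the Laplacian matrix L.
G has 4 vertices and 6 edges.
Computing the (3 x 3) cofactor determinant gives 16.

16


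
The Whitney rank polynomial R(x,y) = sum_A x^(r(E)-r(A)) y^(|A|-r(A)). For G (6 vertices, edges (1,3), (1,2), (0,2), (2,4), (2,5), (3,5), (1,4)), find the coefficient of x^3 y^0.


R(x,y) = sum over A in 2^E of x^(r(E)-r(A)) * y^(|A|-r(A)).
G has 6 vertices, 7 edges. r(E) = 5.
Enumerate all 2^7 = 128 subsets.
Count subsets with r(E)-r(A)=3 and |A|-r(A)=0: 21.

21


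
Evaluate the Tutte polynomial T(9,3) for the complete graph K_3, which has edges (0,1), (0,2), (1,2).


T(K_3; x,y) = x^2 + x + y.
T(9,3) = 81 + 9 + 3 = 93.

93


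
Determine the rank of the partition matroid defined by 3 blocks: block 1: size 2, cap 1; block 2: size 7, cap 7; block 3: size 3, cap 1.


Rank of a partition matroid = sum of min(|Si|, ci) for each block.
= min(2,1) + min(7,7) + min(3,1)
= 1 + 7 + 1
= 9.

9


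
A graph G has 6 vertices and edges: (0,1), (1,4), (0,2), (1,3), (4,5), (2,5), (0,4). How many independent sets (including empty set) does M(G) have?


An independent set in a graphic matroid is an acyclic edge subset.
G has 6 vertices and 7 edges.
Enumerate all 2^7 = 128 subsets, checking for acyclicity.
Total independent sets = 104.

104


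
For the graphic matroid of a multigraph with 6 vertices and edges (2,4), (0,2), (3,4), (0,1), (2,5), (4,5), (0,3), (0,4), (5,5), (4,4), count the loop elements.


In a graphic matroid, a loop is a self-loop edge (u,u) with rank 0.
Examining all 10 edges for self-loops...
Self-loops found: (5,5), (4,4)
Number of loops = 2.

2


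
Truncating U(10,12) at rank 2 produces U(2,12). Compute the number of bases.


Truncating U(10,12) to rank 2 gives U(2,12).
Bases of U(2,12) are all 2-element subsets of 12 elements.
Number of bases = (12 choose 2) = 66.

66


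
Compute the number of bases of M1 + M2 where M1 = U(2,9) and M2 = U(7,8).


Bases of a direct sum M1 + M2: |B| = |B(M1)| * |B(M2)|.
|B(U(2,9))| = C(9,2) = 36.
|B(U(7,8))| = C(8,7) = 8.
Total bases = 36 * 8 = 288.

288
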